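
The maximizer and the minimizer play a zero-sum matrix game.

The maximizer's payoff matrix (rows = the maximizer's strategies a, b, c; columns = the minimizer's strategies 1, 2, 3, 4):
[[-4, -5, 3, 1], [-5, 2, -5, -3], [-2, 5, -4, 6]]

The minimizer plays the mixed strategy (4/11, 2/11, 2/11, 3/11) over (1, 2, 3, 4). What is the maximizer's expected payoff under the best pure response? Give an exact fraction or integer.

12/11

a: (-4)·(4/11) + (-5)·(2/11) + (3)·(2/11) + (1)·(3/11) = -17/11.
b: (-5)·(4/11) + (2)·(2/11) + (-5)·(2/11) + (-3)·(3/11) = -35/11.
c: (-2)·(4/11) + (5)·(2/11) + (-4)·(2/11) + (6)·(3/11) = 12/11.
The best pure response is c with expected payoff 12/11.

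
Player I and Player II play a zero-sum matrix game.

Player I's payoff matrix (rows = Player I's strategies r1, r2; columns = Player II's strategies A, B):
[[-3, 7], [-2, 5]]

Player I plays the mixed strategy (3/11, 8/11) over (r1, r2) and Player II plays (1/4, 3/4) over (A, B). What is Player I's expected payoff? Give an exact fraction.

Against (1/4, 3/4), each row's expected payoff is r1: 9/2; r2: 13/4.
Taking the (3/11, 8/11)-weighted average: (3/11)·(9/2) + (8/11)·(13/4) = 79/22.

79/22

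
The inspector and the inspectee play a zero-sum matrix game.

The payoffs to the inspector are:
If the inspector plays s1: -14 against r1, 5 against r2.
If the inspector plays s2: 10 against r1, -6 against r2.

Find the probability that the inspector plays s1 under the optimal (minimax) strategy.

Row minima are -14 and -6, so the inspector's maximin is -6; column maxima are 10 and 5, so the inspectee's minimax is 5. These differ, so the equilibrium is in mixed strategies.
Let the inspector play s1 with probability p. The inspectee is indifferent when −14p + 10(1−p) = 5p − 6(1−p), giving p = 16/35.

16/35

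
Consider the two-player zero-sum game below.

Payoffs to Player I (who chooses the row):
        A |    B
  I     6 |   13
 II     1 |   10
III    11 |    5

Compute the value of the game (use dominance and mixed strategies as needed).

113/13

Row II is strictly dominated by row I, so Player I never plays it.
The remaining 2×2 game on (I, III) × (A, B) has no saddle point. Let Player I play I with probability p; indifference gives 6p + 11(1−p) = 13p + 5(1−p), so p = 6/13.
Similarly Player II's optimal q on A is 8/13, and the value is 6·(8/13) + (13)·(5/13) = 113/13.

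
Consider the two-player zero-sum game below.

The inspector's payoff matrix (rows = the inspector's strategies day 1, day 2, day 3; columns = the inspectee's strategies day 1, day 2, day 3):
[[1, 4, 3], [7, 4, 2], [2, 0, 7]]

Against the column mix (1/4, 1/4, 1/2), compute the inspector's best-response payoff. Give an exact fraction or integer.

day 1: (1)·(1/4) + (4)·(1/4) + (3)·(1/2) = 11/4.
day 2: (7)·(1/4) + (4)·(1/4) + (2)·(1/2) = 15/4.
day 3: (2)·(1/4) + (0)·(1/4) + (7)·(1/2) = 4.
The best pure response is day 3 with expected payoff 4.

4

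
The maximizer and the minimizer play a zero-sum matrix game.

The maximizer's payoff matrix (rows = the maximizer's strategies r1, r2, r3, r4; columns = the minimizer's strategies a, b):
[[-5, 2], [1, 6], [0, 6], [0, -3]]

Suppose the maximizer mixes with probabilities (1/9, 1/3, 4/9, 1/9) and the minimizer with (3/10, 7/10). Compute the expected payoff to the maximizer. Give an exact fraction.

281/90

Against (3/10, 7/10), each row's expected payoff is r1: -1/10; r2: 9/2; r3: 21/5; r4: -21/10.
Taking the (1/9, 1/3, 4/9, 1/9)-weighted average: (1/9)·(-1/10) + (1/3)·(9/2) + (4/9)·(21/5) + (1/9)·(-21/10) = 281/90.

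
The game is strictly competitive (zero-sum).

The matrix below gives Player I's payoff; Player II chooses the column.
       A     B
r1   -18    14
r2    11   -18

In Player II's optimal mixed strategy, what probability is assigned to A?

Row minima are -18 and -18, so Player I's maximin is -18; column maxima are 11 and 14, so Player II's minimax is 11. These differ, so the equilibrium is in mixed strategies.
Let Player II play A with probability q. Player I is indifferent when −18q + 14(1−q) = 11q − 18(1−q), giving q = 32/61.

32/61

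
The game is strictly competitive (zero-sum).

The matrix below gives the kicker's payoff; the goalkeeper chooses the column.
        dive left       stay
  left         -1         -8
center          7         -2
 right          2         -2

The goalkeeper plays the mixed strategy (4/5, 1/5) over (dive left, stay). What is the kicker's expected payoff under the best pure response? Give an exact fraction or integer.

26/5

left: (-1)·(4/5) + (-8)·(1/5) = -12/5.
center: (7)·(4/5) + (-2)·(1/5) = 26/5.
right: (2)·(4/5) + (-2)·(1/5) = 6/5.
The best pure response is center with expected payoff 26/5.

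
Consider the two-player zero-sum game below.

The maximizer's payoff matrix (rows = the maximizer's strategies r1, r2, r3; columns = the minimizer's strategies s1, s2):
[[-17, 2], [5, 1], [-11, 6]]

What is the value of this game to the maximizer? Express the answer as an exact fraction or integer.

Row r1 is strictly dominated by row r3, so the maximizer never plays it.
The remaining 2×2 game on (r2, r3) × (s1, s2) has no saddle point. Let the maximizer play r2 with probability p; indifference gives 5p − 11(1−p) = p + 6(1−p), so p = 17/21.
Similarly the minimizer's optimal q on s1 is 5/21, and the value is 5·(5/21) + (1)·(16/21) = 41/21.

41/21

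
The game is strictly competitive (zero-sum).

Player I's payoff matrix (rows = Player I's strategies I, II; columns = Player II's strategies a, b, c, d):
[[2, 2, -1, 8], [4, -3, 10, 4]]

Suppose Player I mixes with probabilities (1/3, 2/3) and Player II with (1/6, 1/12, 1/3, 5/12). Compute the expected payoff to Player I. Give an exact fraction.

Against (1/6, 1/12, 1/3, 5/12), each row's expected payoff is I: 7/2; II: 65/12.
Taking the (1/3, 2/3)-weighted average: (1/3)·(7/2) + (2/3)·(65/12) = 43/9.

43/9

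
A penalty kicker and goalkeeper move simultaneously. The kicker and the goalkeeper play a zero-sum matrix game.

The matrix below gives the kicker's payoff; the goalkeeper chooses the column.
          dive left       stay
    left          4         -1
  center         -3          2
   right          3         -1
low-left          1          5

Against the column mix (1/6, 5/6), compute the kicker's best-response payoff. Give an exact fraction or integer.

13/3

left: (4)·(1/6) + (-1)·(5/6) = -1/6.
center: (-3)·(1/6) + (2)·(5/6) = 7/6.
right: (3)·(1/6) + (-1)·(5/6) = -1/3.
low-left: (1)·(1/6) + (5)·(5/6) = 13/3.
The best pure response is low-left with expected payoff 13/3.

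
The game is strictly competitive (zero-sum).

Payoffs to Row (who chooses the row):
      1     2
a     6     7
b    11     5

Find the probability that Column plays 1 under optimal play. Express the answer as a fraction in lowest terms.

Row minima are 6 and 5, so Row's maximin is 6; column maxima are 11 and 7, so Column's minimax is 7. These differ, so the equilibrium is in mixed strategies.
Let Column play 1 with probability q. Row is indifferent when 6q + 7(1−q) = 11q + 5(1−q), giving q = 2/7.

2/7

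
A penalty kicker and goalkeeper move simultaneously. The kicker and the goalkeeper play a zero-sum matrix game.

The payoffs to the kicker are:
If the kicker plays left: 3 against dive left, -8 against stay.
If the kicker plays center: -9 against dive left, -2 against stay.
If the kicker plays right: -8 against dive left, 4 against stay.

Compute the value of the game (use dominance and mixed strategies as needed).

-52/23

Row center is strictly dominated by row right, so the kicker never plays it.
The remaining 2×2 game on (left, right) × (dive left, stay) has no saddle point. Let the kicker play left with probability p; indifference gives 3p − 8(1−p) = −8p + 4(1−p), so p = 12/23.
Similarly the goalkeeper's optimal q on dive left is 12/23, and the value is 3·(12/23) + (-8)·(11/23) = -52/23.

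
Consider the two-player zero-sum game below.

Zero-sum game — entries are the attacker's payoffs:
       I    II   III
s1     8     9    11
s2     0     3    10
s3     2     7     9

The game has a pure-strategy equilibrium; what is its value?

Row minima: 8, 0, 2 → the attacker's maximin is 8.
Column maxima: 8, 9, 11 → the defender's minimax is 8.
They coincide at (s1, I), so the value is 8.

8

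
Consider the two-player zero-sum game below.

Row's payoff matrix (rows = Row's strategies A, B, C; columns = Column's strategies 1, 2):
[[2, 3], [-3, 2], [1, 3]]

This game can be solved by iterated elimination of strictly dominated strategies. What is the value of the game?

2

Row B is strictly dominated by row A (2>-3, 3>2); eliminate B.
Column 2 is strictly dominated by 1 for Column (2<3, 1<3); eliminate 2.
Row C is strictly dominated by row A (2>1); eliminate C.
Only (A, 1) remains, with payoff 2.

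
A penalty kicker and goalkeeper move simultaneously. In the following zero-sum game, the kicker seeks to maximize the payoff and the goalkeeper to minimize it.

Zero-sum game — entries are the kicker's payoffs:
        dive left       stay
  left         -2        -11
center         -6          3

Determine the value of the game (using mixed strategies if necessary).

-4

Row minima are -11 and -6, so the kicker's maximin is -6; column maxima are -2 and 3, so the goalkeeper's minimax is -2. These differ, so the equilibrium is in mixed strategies.
Let the kicker play left with probability p. The goalkeeper is indifferent when −2p − 6(1−p) = −11p + 3(1−p), giving p = 1/2.
Let the goalkeeper play dive left with probability q. The kicker is indifferent when −2q − 11(1−q) = −6q + 3(1−q), giving q = 7/9.
The value is -2·(7/9) + (-11)·(2/9) = -4.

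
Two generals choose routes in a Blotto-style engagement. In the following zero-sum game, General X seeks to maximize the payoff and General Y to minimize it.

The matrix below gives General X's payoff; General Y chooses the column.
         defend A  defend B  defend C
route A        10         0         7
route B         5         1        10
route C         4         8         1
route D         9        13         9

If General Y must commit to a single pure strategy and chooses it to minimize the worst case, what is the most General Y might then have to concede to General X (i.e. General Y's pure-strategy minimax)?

10

The worst case (largest entry) in each column is defend A: 10, defend B: 13, defend C: 10.
The best (smallest) of these is 10.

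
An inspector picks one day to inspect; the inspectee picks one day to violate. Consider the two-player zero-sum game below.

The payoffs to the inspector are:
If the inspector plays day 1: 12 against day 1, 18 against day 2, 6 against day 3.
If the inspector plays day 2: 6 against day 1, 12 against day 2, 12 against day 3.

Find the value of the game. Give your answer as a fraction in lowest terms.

9

Column day 2 is strictly dominated by day 1 for the inspectee (it gives the inspector more in every row).
The remaining 2×2 game on (day 1, day 2) × (day 1, day 3) has no saddle point. Let the inspector play day 1 with probability p; indifference gives 12p + 6(1−p) = 6p + 12(1−p), so p = 1/2.
Similarly the inspectee's optimal q on day 1 is 1/2, and the value is 12·(1/2) + (6)·(1/2) = 9.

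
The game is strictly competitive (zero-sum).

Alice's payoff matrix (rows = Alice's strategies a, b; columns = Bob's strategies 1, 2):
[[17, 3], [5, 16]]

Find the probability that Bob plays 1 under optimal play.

13/25

Row minima are 3 and 5, so Alice's maximin is 5; column maxima are 17 and 16, so Bob's minimax is 16. These differ, so the equilibrium is in mixed strategies.
Let Bob play 1 with probability q. Alice is indifferent when 17q + 3(1−q) = 5q + 16(1−q), giving q = 13/25.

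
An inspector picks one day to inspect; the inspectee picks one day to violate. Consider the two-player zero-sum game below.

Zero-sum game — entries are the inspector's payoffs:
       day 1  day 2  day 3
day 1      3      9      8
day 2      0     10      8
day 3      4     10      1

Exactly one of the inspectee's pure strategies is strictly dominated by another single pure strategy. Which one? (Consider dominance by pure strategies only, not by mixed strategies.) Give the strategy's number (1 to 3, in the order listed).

2

The inspectee prefers columns that give the inspector less. Compare day 2 with day 1: 3 < 9, 0 < 10, 4 < 10.
So day 1 strictly dominates day 2 for the inspectee; day 2 is strictly dominated.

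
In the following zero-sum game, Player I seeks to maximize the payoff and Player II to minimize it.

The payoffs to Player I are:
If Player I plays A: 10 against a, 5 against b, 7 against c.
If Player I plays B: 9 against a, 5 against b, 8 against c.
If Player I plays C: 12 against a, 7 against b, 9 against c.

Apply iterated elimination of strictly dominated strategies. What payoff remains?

Row B is strictly dominated by row C (12>9, 7>5, 9>8); eliminate B.
Column c is strictly dominated by b for Player II (5<7, 7<9); eliminate c.
Column a is strictly dominated by b for Player II (5<10, 7<12); eliminate a.
Row A is strictly dominated by row C (7>5); eliminate A.
Only (C, b) remains, with payoff 7.

7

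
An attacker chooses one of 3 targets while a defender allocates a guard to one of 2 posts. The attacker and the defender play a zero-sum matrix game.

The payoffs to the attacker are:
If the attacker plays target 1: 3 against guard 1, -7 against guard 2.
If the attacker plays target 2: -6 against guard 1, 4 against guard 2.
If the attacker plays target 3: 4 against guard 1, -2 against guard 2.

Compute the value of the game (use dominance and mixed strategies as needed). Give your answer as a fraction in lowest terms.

Row target 1 is strictly dominated by row target 3, so the attacker never plays it.
The remaining 2×2 game on (target 2, target 3) × (guard 1, guard 2) has no saddle point. Let the attacker play target 2 with probability p; indifference gives −6p + 4(1−p) = 4p − 2(1−p), so p = 3/8.
Similarly the defender's optimal q on guard 1 is 3/8, and the value is -6·(3/8) + (4)·(5/8) = 1/4.

1/4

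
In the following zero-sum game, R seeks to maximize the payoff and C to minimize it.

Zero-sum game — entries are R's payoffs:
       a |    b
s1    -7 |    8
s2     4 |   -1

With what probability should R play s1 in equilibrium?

Row minima are -7 and -1, so R's maximin is -1; column maxima are 4 and 8, so C's minimax is 4. These differ, so the equilibrium is in mixed strategies.
Let R play s1 with probability p. C is indifferent when −7p + 4(1−p) = 8p − (1−p), giving p = 1/4.

1/4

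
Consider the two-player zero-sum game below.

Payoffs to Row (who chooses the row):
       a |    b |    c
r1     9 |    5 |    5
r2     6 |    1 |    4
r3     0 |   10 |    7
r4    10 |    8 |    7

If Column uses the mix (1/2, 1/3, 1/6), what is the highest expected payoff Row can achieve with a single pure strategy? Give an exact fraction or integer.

53/6

r1: (9)·(1/2) + (5)·(1/3) + (5)·(1/6) = 7.
r2: (6)·(1/2) + (1)·(1/3) + (4)·(1/6) = 4.
r3: (0)·(1/2) + (10)·(1/3) + (7)·(1/6) = 9/2.
r4: (10)·(1/2) + (8)·(1/3) + (7)·(1/6) = 53/6.
The best pure response is r4 with expected payoff 53/6.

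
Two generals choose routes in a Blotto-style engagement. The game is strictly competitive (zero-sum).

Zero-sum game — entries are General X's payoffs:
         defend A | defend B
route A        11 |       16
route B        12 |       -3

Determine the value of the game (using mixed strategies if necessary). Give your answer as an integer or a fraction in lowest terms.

45/4

Row minima are 11 and -3, so General X's maximin is 11; column maxima are 12 and 16, so General Y's minimax is 12. These differ, so the equilibrium is in mixed strategies.
Let General X play route A with probability p. General Y is indifferent when 11p + 12(1−p) = 16p − 3(1−p), giving p = 3/4.
Let General Y play defend A with probability q. General X is indifferent when 11q + 16(1−q) = 12q − 3(1−q), giving q = 19/20.
The value is 11·(19/20) + (16)·(1/20) = 45/4.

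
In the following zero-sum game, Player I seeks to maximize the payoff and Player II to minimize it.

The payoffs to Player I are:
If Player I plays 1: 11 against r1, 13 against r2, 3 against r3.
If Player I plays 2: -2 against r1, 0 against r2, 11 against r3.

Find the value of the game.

Column r2 is strictly dominated by r1 for Player II (it gives Player I more in every row).
The remaining 2×2 game on (1, 2) × (r1, r3) has no saddle point. Let Player I play 1 with probability p; indifference gives 11p − 2(1−p) = 3p + 11(1−p), so p = 13/21.
Similarly Player II's optimal q on r1 is 8/21, and the value is 11·(8/21) + (3)·(13/21) = 127/21.

127/21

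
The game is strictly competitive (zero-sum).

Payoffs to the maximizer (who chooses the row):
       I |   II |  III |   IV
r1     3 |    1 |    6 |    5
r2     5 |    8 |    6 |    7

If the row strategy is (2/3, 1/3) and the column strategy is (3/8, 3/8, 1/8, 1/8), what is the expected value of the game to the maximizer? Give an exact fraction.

Against (3/8, 3/8, 1/8, 1/8), each row's expected payoff is r1: 23/8; r2: 13/2.
Taking the (2/3, 1/3)-weighted average: (2/3)·(23/8) + (1/3)·(13/2) = 49/12.

49/12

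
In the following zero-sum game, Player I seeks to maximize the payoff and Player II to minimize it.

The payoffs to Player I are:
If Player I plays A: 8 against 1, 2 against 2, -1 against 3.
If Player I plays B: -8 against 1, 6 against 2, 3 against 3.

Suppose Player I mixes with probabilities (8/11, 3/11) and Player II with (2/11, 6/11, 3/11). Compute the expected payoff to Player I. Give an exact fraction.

287/121

Against (2/11, 6/11, 3/11), each row's expected payoff is A: 25/11; B: 29/11.
Taking the (8/11, 3/11)-weighted average: (8/11)·(25/11) + (3/11)·(29/11) = 287/121.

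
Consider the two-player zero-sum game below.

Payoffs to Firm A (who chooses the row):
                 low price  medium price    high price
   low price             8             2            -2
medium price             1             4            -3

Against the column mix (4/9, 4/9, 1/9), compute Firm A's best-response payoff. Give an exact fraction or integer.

38/9

low price: (8)·(4/9) + (2)·(4/9) + (-2)·(1/9) = 38/9.
medium price: (1)·(4/9) + (4)·(4/9) + (-3)·(1/9) = 17/9.
The best pure response is low price with expected payoff 38/9.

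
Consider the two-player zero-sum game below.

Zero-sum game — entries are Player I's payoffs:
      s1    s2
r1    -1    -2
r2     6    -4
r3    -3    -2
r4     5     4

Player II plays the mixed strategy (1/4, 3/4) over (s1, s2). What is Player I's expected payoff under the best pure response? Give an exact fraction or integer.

r1: (-1)·(1/4) + (-2)·(3/4) = -7/4.
r2: (6)·(1/4) + (-4)·(3/4) = -3/2.
r3: (-3)·(1/4) + (-2)·(3/4) = -9/4.
r4: (5)·(1/4) + (4)·(3/4) = 17/4.
The best pure response is r4 with expected payoff 17/4.

17/4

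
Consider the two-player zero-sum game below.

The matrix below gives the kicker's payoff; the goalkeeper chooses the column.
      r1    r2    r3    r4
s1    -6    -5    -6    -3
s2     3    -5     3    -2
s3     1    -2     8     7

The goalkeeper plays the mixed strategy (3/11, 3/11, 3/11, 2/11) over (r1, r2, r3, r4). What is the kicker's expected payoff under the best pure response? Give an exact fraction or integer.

s1: (-6)·(3/11) + (-5)·(3/11) + (-6)·(3/11) + (-3)·(2/11) = -57/11.
s2: (3)·(3/11) + (-5)·(3/11) + (3)·(3/11) + (-2)·(2/11) = -1/11.
s3: (1)·(3/11) + (-2)·(3/11) + (8)·(3/11) + (7)·(2/11) = 35/11.
The best pure response is s3 with expected payoff 35/11.

35/11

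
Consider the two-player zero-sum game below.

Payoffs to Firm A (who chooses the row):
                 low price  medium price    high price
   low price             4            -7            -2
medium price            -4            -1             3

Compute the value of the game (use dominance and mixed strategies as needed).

-16/7

Column high price is strictly dominated by medium price for Firm B (it gives Firm A more in every row).
The remaining 2×2 game on (low price, medium price) × (low price, medium price) has no saddle point. Let Firm A play low price with probability p; indifference gives 4p − 4(1−p) = −7p − (1−p), so p = 3/14.
Similarly Firm B's optimal q on low price is 3/7, and the value is 4·(3/7) + (-7)·(4/7) = -16/7.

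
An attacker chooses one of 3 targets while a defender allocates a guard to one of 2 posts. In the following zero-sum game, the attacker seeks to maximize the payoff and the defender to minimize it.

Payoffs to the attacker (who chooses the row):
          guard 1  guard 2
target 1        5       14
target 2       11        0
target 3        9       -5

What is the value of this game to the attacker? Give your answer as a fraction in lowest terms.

Row target 3 is strictly dominated by row target 2, so the attacker never plays it.
The remaining 2×2 game on (target 1, target 2) × (guard 1, guard 2) has no saddle point. Let the attacker play target 1 with probability p; indifference gives 5p + 11(1−p) = 14p, so p = 11/20.
Similarly the defender's optimal q on guard 1 is 7/10, and the value is 5·(7/10) + (14)·(3/10) = 77/10.

77/10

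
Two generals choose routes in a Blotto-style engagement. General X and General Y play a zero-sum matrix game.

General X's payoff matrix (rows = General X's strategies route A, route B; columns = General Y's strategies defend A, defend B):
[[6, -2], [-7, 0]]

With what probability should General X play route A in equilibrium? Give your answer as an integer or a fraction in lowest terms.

Row minima are -2 and -7, so General X's maximin is -2; column maxima are 6 and 0, so General Y's minimax is 0. These differ, so the equilibrium is in mixed strategies.
Let General X play route A with probability p. General Y is indifferent when 6p − 7(1−p) = −2p, giving p = 7/15.

7/15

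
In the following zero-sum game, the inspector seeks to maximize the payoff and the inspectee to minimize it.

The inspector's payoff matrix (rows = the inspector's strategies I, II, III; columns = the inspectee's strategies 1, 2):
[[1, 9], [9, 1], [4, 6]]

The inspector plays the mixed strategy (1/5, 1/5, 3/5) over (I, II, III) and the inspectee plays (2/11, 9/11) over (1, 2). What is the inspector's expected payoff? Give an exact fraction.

Against (2/11, 9/11), each row's expected payoff is I: 83/11; II: 27/11; III: 62/11.
Taking the (1/5, 1/5, 3/5)-weighted average: (1/5)·(83/11) + (1/5)·(27/11) + (3/5)·(62/11) = 296/55.

296/55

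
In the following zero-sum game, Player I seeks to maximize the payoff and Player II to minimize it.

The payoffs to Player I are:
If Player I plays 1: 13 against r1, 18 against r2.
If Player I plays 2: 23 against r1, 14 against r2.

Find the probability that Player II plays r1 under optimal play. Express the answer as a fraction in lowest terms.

2/7

Row minima are 13 and 14, so Player I's maximin is 14; column maxima are 23 and 18, so Player II's minimax is 18. These differ, so the equilibrium is in mixed strategies.
Let Player II play r1 with probability q. Player I is indifferent when 13q + 18(1−q) = 23q + 14(1−q), giving q = 2/7.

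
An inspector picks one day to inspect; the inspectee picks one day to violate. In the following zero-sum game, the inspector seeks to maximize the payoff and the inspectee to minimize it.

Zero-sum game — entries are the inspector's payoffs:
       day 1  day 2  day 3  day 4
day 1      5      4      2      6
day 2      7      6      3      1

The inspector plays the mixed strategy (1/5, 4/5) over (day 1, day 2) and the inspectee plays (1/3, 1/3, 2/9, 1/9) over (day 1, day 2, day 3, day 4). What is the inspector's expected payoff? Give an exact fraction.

221/45

Against (1/3, 1/3, 2/9, 1/9), each row's expected payoff is day 1: 37/9; day 2: 46/9.
Taking the (1/5, 4/5)-weighted average: (1/5)·(37/9) + (4/5)·(46/9) = 221/45.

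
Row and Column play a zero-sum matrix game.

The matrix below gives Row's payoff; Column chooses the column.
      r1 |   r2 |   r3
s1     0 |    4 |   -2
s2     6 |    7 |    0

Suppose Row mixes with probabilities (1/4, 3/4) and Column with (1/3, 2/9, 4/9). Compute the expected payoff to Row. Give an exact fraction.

Against (1/3, 2/9, 4/9), each row's expected payoff is s1: 0; s2: 32/9.
Taking the (1/4, 3/4)-weighted average: (1/4)·(0) + (3/4)·(32/9) = 8/3.

8/3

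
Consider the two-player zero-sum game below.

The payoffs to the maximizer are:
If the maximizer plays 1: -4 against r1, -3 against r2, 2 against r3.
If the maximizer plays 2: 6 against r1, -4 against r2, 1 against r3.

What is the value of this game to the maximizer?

-34/11

Column r3 is strictly dominated by r2 for the minimizer (it gives the maximizer more in every row).
The remaining 2×2 game on (1, 2) × (r1, r2) has no saddle point. Let the maximizer play 1 with probability p; indifference gives −4p + 6(1−p) = −3p − 4(1−p), so p = 10/11.
Similarly the minimizer's optimal q on r1 is 1/11, and the value is -4·(1/11) + (-3)·(10/11) = -34/11.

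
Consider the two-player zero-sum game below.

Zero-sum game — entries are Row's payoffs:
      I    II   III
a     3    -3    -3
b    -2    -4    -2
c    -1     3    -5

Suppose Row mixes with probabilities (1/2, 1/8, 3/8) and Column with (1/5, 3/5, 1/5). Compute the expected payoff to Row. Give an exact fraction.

-43/40

Against (1/5, 3/5, 1/5), each row's expected payoff is a: -9/5; b: -16/5; c: 3/5.
Taking the (1/2, 1/8, 3/8)-weighted average: (1/2)·(-9/5) + (1/8)·(-16/5) + (3/8)·(3/5) = -43/40.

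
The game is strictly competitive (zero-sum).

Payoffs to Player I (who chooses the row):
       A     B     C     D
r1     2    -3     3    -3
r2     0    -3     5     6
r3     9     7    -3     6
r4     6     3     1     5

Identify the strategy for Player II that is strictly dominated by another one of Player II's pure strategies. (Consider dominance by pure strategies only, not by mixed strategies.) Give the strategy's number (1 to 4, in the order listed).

1

Player II prefers columns that give Player I less. Compare A with B: -3 < 2, -3 < 0, 7 < 9, 3 < 6.
So B strictly dominates A for Player II; A is strictly dominated.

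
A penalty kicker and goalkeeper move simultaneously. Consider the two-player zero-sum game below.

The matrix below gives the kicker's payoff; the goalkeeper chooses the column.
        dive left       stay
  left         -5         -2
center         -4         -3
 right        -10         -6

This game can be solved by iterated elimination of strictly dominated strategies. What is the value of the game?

-4

Row right is strictly dominated by row left (-5>-10, -2>-6); eliminate right.
Column stay is strictly dominated by dive left for the goalkeeper (-5<-2, -4<-3); eliminate stay.
Row left is strictly dominated by row center (-4>-5); eliminate left.
Only (center, dive left) remains, with payoff -4.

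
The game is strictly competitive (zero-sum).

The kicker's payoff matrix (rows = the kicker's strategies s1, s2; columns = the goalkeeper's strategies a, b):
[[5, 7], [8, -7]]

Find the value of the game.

Row minima are 5 and -7, so the kicker's maximin is 5; column maxima are 8 and 7, so the goalkeeper's minimax is 7. These differ, so the equilibrium is in mixed strategies.
Let the kicker play s1 with probability p. The goalkeeper is indifferent when 5p + 8(1−p) = 7p − 7(1−p), giving p = 15/17.
Let the goalkeeper play a with probability q. The kicker is indifferent when 5q + 7(1−q) = 8q − 7(1−q), giving q = 14/17.
The value is 5·(14/17) + (7)·(3/17) = 91/17.

91/17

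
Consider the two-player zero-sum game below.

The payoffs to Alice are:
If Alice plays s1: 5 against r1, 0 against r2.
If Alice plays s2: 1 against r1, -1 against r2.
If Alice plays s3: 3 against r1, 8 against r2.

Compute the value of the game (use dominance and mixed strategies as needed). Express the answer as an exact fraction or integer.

Row s2 is strictly dominated by row s1, so Alice never plays it.
The remaining 2×2 game on (s1, s3) × (r1, r2) has no saddle point. Let Alice play s1 with probability p; indifference gives 5p + 3(1−p) = 8(1−p), so p = 1/2.
Similarly Bob's optimal q on r1 is 4/5, and the value is 5·(4/5) + (0)·(1/5) = 4.

4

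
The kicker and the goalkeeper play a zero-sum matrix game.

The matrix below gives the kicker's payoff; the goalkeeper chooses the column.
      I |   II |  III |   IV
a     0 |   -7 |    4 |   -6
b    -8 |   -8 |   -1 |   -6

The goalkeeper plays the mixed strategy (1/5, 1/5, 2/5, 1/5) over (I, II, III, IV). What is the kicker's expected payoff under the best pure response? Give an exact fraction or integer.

a: (0)·(1/5) + (-7)·(1/5) + (4)·(2/5) + (-6)·(1/5) = -1.
b: (-8)·(1/5) + (-8)·(1/5) + (-1)·(2/5) + (-6)·(1/5) = -24/5.
The best pure response is a with expected payoff -1.

-1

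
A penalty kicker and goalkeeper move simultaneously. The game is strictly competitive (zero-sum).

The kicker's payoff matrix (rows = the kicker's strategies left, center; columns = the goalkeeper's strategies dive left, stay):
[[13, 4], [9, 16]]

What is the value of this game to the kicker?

Row minima are 4 and 9, so the kicker's maximin is 9; column maxima are 13 and 16, so the goalkeeper's minimax is 13. These differ, so the equilibrium is in mixed strategies.
Let the kicker play left with probability p. The goalkeeper is indifferent when 13p + 9(1−p) = 4p + 16(1−p), giving p = 7/16.
Let the goalkeeper play dive left with probability q. The kicker is indifferent when 13q + 4(1−q) = 9q + 16(1−q), giving q = 3/4.
The value is 13·(3/4) + (4)·(1/4) = 43/4.

43/4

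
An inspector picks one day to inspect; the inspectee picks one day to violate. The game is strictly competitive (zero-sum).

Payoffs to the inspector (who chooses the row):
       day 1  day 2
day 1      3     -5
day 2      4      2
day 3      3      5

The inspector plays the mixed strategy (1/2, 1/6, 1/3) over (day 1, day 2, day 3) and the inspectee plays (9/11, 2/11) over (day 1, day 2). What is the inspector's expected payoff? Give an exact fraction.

5/2

Against (9/11, 2/11), each row's expected payoff is day 1: 17/11; day 2: 40/11; day 3: 37/11.
Taking the (1/2, 1/6, 1/3)-weighted average: (1/2)·(17/11) + (1/6)·(40/11) + (1/3)·(37/11) = 5/2.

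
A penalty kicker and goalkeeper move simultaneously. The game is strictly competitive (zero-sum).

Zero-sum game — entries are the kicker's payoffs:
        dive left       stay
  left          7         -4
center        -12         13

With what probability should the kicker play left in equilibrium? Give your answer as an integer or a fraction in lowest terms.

25/36

Row minima are -4 and -12, so the kicker's maximin is -4; column maxima are 7 and 13, so the goalkeeper's minimax is 7. These differ, so the equilibrium is in mixed strategies.
Let the kicker play left with probability p. The goalkeeper is indifferent when 7p − 12(1−p) = −4p + 13(1−p), giving p = 25/36.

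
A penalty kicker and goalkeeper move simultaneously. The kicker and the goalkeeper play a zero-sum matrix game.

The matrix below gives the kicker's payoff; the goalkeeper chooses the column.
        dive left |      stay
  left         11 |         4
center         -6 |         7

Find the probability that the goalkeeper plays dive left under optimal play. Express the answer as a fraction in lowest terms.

Row minima are 4 and -6, so the kicker's maximin is 4; column maxima are 11 and 7, so the goalkeeper's minimax is 7. These differ, so the equilibrium is in mixed strategies.
Let the goalkeeper play dive left with probability q. The kicker is indifferent when 11q + 4(1−q) = −6q + 7(1−q), giving q = 3/20.

3/20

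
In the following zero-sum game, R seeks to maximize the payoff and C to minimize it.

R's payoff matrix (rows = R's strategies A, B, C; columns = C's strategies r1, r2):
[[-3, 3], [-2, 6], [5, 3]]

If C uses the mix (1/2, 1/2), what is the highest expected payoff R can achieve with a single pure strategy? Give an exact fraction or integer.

A: (-3)·(1/2) + (3)·(1/2) = 0.
B: (-2)·(1/2) + (6)·(1/2) = 2.
C: (5)·(1/2) + (3)·(1/2) = 4.
The best pure response is C with expected payoff 4.

4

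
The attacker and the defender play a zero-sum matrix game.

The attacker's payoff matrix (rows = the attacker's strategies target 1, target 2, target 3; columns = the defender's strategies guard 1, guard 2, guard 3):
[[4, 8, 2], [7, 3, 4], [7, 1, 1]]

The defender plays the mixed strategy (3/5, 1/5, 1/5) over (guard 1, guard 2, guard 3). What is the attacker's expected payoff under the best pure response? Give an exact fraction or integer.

target 1: (4)·(3/5) + (8)·(1/5) + (2)·(1/5) = 22/5.
target 2: (7)·(3/5) + (3)·(1/5) + (4)·(1/5) = 28/5.
target 3: (7)·(3/5) + (1)·(1/5) + (1)·(1/5) = 23/5.
The best pure response is target 2 with expected payoff 28/5.

28/5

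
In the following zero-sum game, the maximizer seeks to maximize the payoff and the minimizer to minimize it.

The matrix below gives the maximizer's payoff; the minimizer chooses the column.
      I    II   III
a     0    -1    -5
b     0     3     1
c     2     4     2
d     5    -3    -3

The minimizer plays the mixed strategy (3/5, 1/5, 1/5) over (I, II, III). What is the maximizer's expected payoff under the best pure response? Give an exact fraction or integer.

a: (0)·(3/5) + (-1)·(1/5) + (-5)·(1/5) = -6/5.
b: (0)·(3/5) + (3)·(1/5) + (1)·(1/5) = 4/5.
c: (2)·(3/5) + (4)·(1/5) + (2)·(1/5) = 12/5.
d: (5)·(3/5) + (-3)·(1/5) + (-3)·(1/5) = 9/5.
The best pure response is c with expected payoff 12/5.

12/5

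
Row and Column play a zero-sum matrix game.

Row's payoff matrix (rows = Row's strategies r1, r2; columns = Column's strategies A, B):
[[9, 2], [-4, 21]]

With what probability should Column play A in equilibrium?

Row minima are 2 and -4, so Row's maximin is 2; column maxima are 9 and 21, so Column's minimax is 9. These differ, so the equilibrium is in mixed strategies.
Let Column play A with probability q. Row is indifferent when 9q + 2(1−q) = −4q + 21(1−q), giving q = 19/32.

19/32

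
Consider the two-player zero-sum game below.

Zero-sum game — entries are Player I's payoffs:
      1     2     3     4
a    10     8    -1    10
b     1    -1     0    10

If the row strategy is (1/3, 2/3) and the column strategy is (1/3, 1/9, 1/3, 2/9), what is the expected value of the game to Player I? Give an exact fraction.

Against (1/3, 1/9, 1/3, 2/9), each row's expected payoff is a: 55/9; b: 22/9.
Taking the (1/3, 2/3)-weighted average: (1/3)·(55/9) + (2/3)·(22/9) = 11/3.

11/3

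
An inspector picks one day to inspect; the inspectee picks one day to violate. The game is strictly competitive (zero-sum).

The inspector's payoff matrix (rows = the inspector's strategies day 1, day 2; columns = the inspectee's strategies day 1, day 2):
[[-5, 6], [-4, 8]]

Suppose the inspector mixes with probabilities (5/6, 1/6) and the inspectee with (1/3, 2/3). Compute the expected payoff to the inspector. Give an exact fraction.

47/18

Against (1/3, 2/3), each row's expected payoff is day 1: 7/3; day 2: 4.
Taking the (5/6, 1/6)-weighted average: (5/6)·(7/3) + (1/6)·(4) = 47/18.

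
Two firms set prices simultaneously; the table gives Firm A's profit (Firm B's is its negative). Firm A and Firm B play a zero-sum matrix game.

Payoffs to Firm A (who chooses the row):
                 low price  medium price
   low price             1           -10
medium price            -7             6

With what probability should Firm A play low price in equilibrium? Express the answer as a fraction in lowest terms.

13/24

Row minima are -10 and -7, so Firm A's maximin is -7; column maxima are 1 and 6, so Firm B's minimax is 1. These differ, so the equilibrium is in mixed strategies.
Let Firm A play low price with probability p. Firm B is indifferent when p − 7(1−p) = −10p + 6(1−p), giving p = 13/24.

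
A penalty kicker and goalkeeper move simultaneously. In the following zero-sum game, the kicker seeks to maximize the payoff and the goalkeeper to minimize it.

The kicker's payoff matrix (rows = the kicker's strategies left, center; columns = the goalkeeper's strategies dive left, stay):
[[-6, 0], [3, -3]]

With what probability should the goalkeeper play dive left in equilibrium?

1/4

Row minima are -6 and -3, so the kicker's maximin is -3; column maxima are 3 and 0, so the goalkeeper's minimax is 0. These differ, so the equilibrium is in mixed strategies.
Let the goalkeeper play dive left with probability q. The kicker is indifferent when −6q = 3q − 3(1−q), giving q = 1/4.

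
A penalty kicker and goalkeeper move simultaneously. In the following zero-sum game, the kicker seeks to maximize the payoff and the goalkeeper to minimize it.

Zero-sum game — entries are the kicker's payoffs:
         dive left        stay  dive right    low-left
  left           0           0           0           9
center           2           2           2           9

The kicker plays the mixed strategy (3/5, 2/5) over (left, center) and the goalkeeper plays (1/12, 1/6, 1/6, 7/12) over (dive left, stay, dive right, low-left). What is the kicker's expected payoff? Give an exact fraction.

67/12

Against (1/12, 1/6, 1/6, 7/12), each row's expected payoff is left: 21/4; center: 73/12.
Taking the (3/5, 2/5)-weighted average: (3/5)·(21/4) + (2/5)·(73/12) = 67/12.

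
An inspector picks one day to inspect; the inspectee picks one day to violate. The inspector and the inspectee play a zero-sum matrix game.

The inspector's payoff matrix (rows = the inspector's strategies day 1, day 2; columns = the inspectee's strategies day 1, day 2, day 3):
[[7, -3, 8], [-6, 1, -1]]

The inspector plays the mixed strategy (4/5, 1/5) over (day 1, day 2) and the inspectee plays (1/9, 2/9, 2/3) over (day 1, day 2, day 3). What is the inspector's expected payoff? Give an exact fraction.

Against (1/9, 2/9, 2/3), each row's expected payoff is day 1: 49/9; day 2: -10/9.
Taking the (4/5, 1/5)-weighted average: (4/5)·(49/9) + (1/5)·(-10/9) = 62/15.

62/15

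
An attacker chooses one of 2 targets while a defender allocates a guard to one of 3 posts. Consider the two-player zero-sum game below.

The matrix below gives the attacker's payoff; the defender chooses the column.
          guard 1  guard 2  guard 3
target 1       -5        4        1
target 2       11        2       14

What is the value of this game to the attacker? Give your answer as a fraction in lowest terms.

3

Column guard 3 is strictly dominated by guard 1 for the defender (it gives the attacker more in every row).
The remaining 2×2 game on (target 1, target 2) × (guard 1, guard 2) has no saddle point. Let the attacker play target 1 with probability p; indifference gives −5p + 11(1−p) = 4p + 2(1−p), so p = 1/2.
Similarly the defender's optimal q on guard 1 is 1/9, and the value is -5·(1/9) + (4)·(8/9) = 3.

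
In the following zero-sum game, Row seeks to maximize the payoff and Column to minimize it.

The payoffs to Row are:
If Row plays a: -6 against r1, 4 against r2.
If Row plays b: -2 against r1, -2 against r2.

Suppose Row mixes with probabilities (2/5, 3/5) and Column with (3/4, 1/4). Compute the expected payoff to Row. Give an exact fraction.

Against (3/4, 1/4), each row's expected payoff is a: -7/2; b: -2.
Taking the (2/5, 3/5)-weighted average: (2/5)·(-7/2) + (3/5)·(-2) = -13/5.

-13/5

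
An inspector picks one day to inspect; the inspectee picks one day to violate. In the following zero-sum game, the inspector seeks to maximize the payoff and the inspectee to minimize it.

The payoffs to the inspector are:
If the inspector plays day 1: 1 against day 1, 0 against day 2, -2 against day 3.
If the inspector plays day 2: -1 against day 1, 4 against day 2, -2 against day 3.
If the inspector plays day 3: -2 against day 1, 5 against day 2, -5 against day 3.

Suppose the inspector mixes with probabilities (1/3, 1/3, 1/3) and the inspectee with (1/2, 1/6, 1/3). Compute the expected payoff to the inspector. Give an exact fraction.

Against (1/2, 1/6, 1/3), each row's expected payoff is day 1: -1/6; day 2: -1/2; day 3: -11/6.
Taking the (1/3, 1/3, 1/3)-weighted average: (1/3)·(-1/6) + (1/3)·(-1/2) + (1/3)·(-11/6) = -5/6.

-5/6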